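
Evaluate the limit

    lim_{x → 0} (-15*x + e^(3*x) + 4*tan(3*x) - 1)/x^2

Substitution gives 0/0; apply L'Hôpital's rule 2 times.
After differentiating numerator and denominator 2 times the quotient is (9*e^(3*x) + 72*sin(3*x)/cos(3*x)^3)/(2); at x = 0 this is 9/2.

9/2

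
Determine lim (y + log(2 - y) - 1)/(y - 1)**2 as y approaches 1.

Direct substitution gives 0/0.
Apply L'Hôpital: lim (1 - 1/(2 - y))/(2*y - 2), still 0/0.
After 2 applications of L'Hôpital's rule the quotient is (-1/(2 - y)^2)/(2); substituting y = 1 gives -1/2.

-1/2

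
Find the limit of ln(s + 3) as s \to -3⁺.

-∞

As s → -3⁺, s + 3 → 0⁺ and ln(s + 3) → −∞.
Multiplying by 1 gives -∞.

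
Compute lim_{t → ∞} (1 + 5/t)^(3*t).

e^(15)

Write it as [(1 + 5/t)^t]^(3) · (1 + 5/t)^(0). The bracketed term tends to e^(5) and the second factor to 1, so the limit is e^(15).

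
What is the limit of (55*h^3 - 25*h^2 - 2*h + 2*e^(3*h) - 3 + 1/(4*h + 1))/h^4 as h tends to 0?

1051/4

Substitution gives 0/0 (the numerator vanishes to order 4).
Expand each term to order h^4: the coefficient of h^4 in 1/(1 + 4h) is 256 and in 2·e^(3h) is 27/4.
Lower-order terms cancel with the polynomial part, so the numerator is (1051/4)·h^4 + o(h^4), and the limit is (1051/4)/(1) = 1051/4.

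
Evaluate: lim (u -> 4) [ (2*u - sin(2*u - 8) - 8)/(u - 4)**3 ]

4/3

Direct substitution gives 0/0.
Apply L'Hôpital: lim (2 - 2*cos(2*u - 8))/(3*(u - 4)^2), still 0/0.
Apply L'Hôpital: lim (4*sin(2*u - 8))/(6*u - 24), still 0/0.
After 3 applications of L'Hôpital's rule the quotient is (8*cos(2*u - 8))/(6); substituting u = 4 gives 4/3.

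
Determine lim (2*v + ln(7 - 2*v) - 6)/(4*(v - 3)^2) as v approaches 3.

Direct substitution gives 0/0.
Apply L'Hôpital: lim (2 - 2/(7 - 2*v))/(8*v - 24), still 0/0.
After 2 applications of L'Hôpital's rule the quotient is (-4/(7 - 2*v)^2)/(8); substituting v = 3 gives -1/2.

-1/2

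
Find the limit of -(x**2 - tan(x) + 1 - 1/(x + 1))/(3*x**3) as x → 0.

Substitution gives 0/0; apply L'Hôpital's rule 3 times.
After differentiating numerator and denominator 3 times the quotient is (4/cos(x)^2 - 6/cos(x)^4 + 6/(x + 1)^4)/(-18); at x = 0 this is -2/9.

-2/9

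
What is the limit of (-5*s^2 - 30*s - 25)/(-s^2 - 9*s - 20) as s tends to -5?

At s = -5 both the top and bottom vanish — a removable singularity. Factoring out (s + 5) from each leaves (-5*s - 5)/(-s - 4), which at s = -5 equals 20.

20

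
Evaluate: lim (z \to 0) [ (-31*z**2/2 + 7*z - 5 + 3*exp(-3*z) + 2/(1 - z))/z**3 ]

Substitution gives 0/0 (the numerator vanishes to order 3).
Expand each term to order z^3: the coefficient of z^3 in 3·e^(-3z) is -27/2 and in 2·1/(1 - z) is 2.
Lower-order terms cancel with the polynomial part, so the numerator is (-23/2)·z^3 + o(z^3), and the limit is (-23/2)/(1) = -23/2.

-23/2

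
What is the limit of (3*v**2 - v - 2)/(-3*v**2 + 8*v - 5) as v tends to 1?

Direct substitution gives 0/0, so factor. Both numerator and denominator have (v - 1) as a factor.
After cancelling, the expression reduces to (3*v + 2)/(5 - 3*v).
Substituting v = 1 gives 5/2.

5/2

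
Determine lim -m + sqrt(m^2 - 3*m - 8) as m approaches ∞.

An ∞ − ∞ form. Rationalising with the conjugate, the difference becomes (-3m - 8) / (√(m^2 - 3*m - 8) + m).
For large m the denominator behaves like 2·m, so the quotient tends to -3/2 = -3/2.

-3/2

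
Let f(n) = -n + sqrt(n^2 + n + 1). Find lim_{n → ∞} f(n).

1/2

An ∞ − ∞ form. Rationalising with the conjugate, the difference becomes (n + 1) / (√(n^2 + n + 1) + n).
For large n the denominator behaves like 2·n, so the quotient tends to 1/2 = 1/2.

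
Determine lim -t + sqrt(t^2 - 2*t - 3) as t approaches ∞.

This has the form ∞ − ∞. Multiply and divide by the conjugate √(t^2 - 2*t - 3) + t.
That gives (-2t - 3) / (√(t^2 - 2*t - 3) + t).
Divide numerator and denominator by t: the limit is -2/(2·1) = -1.

-1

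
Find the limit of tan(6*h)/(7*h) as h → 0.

Substitution gives 0/0.
Since tan(u)/u → 1 as u → 0, tan(6h)/(6h) → 1 and the limit is 6/7.

6/7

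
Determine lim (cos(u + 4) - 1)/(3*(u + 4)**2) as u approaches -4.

-1/6

Direct substitution gives 0/0.
Apply L'Hôpital: lim (-sin(u + 4))/(6*u + 24), still 0/0.
After 2 applications of L'Hôpital's rule the quotient is (-cos(u + 4))/(6); substituting u = -4 gives -1/6.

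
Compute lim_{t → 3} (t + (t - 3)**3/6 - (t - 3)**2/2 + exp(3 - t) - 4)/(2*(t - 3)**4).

Direct substitution gives 0/0.
Apply L'Hôpital: lim (-t + (t - 3)^2/2 - e^(3 - t) + 4)/(8*(t - 3)^3), still 0/0.
Apply L'Hôpital: lim (t + e^(3 - t) - 4)/(24*(t - 3)^2), still 0/0.
Apply L'Hôpital: lim (1 - e^(3 - t))/(48*t - 144), still 0/0.
After 4 applications of L'Hôpital's rule the quotient is (e^(3 - t))/(48); substituting t = 3 gives 1/48.

1/48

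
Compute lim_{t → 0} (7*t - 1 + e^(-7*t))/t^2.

49/2

Direct substitution gives 0/0.
Apply L'Hôpital: lim (7 - 7*e^(-7*t))/(2*t), still 0/0.
After 2 applications of L'Hôpital's rule the quotient is (49*e^(-7*t))/(2); substituting t = 0 gives 49/2.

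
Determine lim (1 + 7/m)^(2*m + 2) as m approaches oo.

Let L be the limit and take ln: ln L = lim (2m + 2)·ln(1 + 7/m) = lim (2m + 2)·(7/m + O(1/m²)) = 14.
Hence L = e^(14).

e^(14)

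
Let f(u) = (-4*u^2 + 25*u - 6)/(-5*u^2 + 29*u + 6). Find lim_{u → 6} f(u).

23/31

Direct substitution gives 0/0, so factor. Both numerator and denominator have (u - 6) as a factor.
After cancelling, the expression reduces to (1 - 4*u)/(-5*u - 1).
Substituting u = 6 gives 23/31.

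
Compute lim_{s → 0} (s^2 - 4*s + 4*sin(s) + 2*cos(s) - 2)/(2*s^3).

-1/3

Substitution gives 0/0; apply L'Hôpital's rule 3 times.
After differentiating numerator and denominator 3 times the quotient is (2*sin(s) - 4*cos(s))/(12); at s = 0 this is -1/3.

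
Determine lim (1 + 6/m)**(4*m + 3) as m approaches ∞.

The base → 1 and the exponent → ∞: a 1^∞ form.
Take logarithms: (4m + 3)·ln(1 + 6/m). Since ln(1+u) ~ u for small u, this behaves like (4m)·(6/m) → 24.
So the limit is e^(24).

e^(24)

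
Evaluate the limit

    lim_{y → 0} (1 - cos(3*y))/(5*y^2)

Substitution gives 0/0.
Use (1 − cos u)/u² → 1/2 with u = 3y: the limit is 3²/(2·5) = 9/10.

9/10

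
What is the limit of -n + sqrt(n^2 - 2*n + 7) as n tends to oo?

This has the form ∞ − ∞. Multiply and divide by the conjugate √(n^2 - 2*n + 7) + n.
That gives (-2n + 7) / (√(n^2 - 2*n + 7) + n).
Divide numerator and denominator by n: the limit is -2/(2·1) = -1.

-1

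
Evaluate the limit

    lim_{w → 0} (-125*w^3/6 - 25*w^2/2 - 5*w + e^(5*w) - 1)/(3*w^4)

625/72

Direct substitution gives 0/0.
Apply L'Hôpital: lim (-125*w^2/2 - 25*w + 5*e^(5*w) - 5)/(12*w^3), still 0/0.
Apply L'Hôpital: lim (-125*w + 25*e^(5*w) - 25)/(36*w^2), still 0/0.
Apply L'Hôpital: lim (125*e^(5*w) - 125)/(72*w), still 0/0.
After 4 applications of L'Hôpital's rule the quotient is (625*e^(5*w))/(72); substituting w = 0 gives 625/72.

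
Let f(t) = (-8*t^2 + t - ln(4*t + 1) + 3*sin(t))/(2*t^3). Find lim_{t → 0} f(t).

Substitution gives 0/0 (the numerator vanishes to order 3).
Expand each term to order t^3: the coefficient of t^3 in 3·sin(t) is -1/2 and in −ln(1 + 4t) is -64/3.
Lower-order terms cancel with the polynomial part, so the numerator is (-131/6)·t^3 + o(t^3), and the limit is (-131/6)/(2) = -131/12.

-131/12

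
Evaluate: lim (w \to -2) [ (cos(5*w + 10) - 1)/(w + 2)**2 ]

Direct substitution gives 0/0.
Apply L'Hôpital: lim (-5*sin(5*w + 10))/(2*w + 4), still 0/0.
After 2 applications of L'Hôpital's rule the quotient is (-25*cos(5*w + 10))/(2); substituting w = -2 gives -25/2.

-25/2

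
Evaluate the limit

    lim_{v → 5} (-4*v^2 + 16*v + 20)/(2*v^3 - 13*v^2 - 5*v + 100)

-8/5

At v = 5 both the top and bottom vanish — a removable singularity. Factoring out (v - 5) from each leaves (-4*v - 4)/(2*v^2 - 3*v - 20), which at v = 5 equals -8/5.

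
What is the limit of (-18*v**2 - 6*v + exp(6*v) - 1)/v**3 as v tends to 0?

Direct substitution gives 0/0.
Apply L'Hôpital: lim (-36*v + 6*e^(6*v) - 6)/(3*v^2), still 0/0.
Apply L'Hôpital: lim (36*e^(6*v) - 36)/(6*v), still 0/0.
After 3 applications of L'Hôpital's rule the quotient is (216*e^(6*v))/(6); substituting v = 0 gives 36.

36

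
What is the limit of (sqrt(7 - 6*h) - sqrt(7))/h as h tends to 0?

A 0/0 form; rationalise with √(7 - 6h) + √7. This collapses the numerator to -6h, leaving -6/(√(7 - 6h) + √7) → -6/(2√7) = -3*√(7)/7.

-3*√(7)/7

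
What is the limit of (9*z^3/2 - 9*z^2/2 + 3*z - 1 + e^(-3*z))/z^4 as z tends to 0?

Direct substitution gives 0/0.
Apply L'Hôpital: lim (27*z^2/2 - 9*z + 3 - 3*e^(-3*z))/(4*z^3), still 0/0.
Apply L'Hôpital: lim (27*z - 9 + 9*e^(-3*z))/(12*z^2), still 0/0.
Apply L'Hôpital: lim (27 - 27*e^(-3*z))/(24*z), still 0/0.
After 4 applications of L'Hôpital's rule the quotient is (81*e^(-3*z))/(24); substituting z = 0 gives 27/8.

27/8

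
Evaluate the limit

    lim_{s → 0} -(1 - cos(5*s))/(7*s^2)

-25/14

Substitution gives 0/0.
Use (1 − cos u)/u² → 1/2 with u = 5s: the limit is 5²/(2·(-7)) = -25/14.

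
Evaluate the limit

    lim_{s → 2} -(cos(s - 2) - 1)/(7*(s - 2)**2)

Direct substitution gives 0/0.
Apply L'Hôpital: lim (-sin(s - 2))/(28 - 14*s), still 0/0.
After 2 applications of L'Hôpital's rule the quotient is (-cos(s - 2))/(-14); substituting s = 2 gives 1/14.

1/14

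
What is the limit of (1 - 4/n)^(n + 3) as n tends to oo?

The base → 1 and the exponent → ∞: a 1^∞ form.
Take logarithms: (n + 3)·ln(1 - 4/n). Since ln(1+u) ~ u for small u, this behaves like (n)·(-4/n) → -4.
So the limit is e^(-4).

e^(-4)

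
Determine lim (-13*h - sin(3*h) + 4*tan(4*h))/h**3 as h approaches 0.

539/6

Substitution gives 0/0 (the numerator vanishes to order 3).
Expand each term to order h^3: the coefficient of h^3 in 4·tan(4h) is 256/3 and in −sin(3h) is 9/2.
Lower-order terms cancel with the polynomial part, so the numerator is (539/6)·h^3 + o(h^3), and the limit is (539/6)/(1) = 539/6.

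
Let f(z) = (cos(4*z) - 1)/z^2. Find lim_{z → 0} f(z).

-8

Direct substitution gives 0/0.
Apply L'Hôpital: lim (-4*sin(4*z))/(2*z), still 0/0.
After 2 applications of L'Hôpital's rule the quotient is (-16*cos(4*z))/(2); substituting z = 0 gives -8.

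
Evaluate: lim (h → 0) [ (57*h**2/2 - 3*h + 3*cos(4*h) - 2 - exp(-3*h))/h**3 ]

Substitution gives 0/0 (the numerator vanishes to order 3).
Expand each term to order h^3: the coefficient of h^3 in 3·cos(4h) is 0 and in −e^(-3h) is 9/2.
Lower-order terms cancel with the polynomial part, so the numerator is (9/2)·h^3 + o(h^3), and the limit is (9/2)/(1) = 9/2.

9/2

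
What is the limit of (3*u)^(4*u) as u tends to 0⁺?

1

Base → 0⁺ and exponent → 0⁺: a 0^0 form.
Take logs: 4u·ln(3u). This is 0·(−∞); rewriting as ln(3u)/(1/(4u)) and applying L'Hôpital gives 0.
Hence the limit is e^0 = 1.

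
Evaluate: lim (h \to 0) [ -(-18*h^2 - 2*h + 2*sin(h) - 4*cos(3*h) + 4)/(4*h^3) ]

Substitution gives 0/0 (the numerator vanishes to order 3).
Expand each term to order h^3: the coefficient of h^3 in -4·cos(3h) is 0 and in 2·sin(h) is -1/3.
Lower-order terms cancel with the polynomial part, so the numerator is (-1/3)·h^3 + o(h^3), and the limit is (-1/3)/(-4) = 1/12.

1/12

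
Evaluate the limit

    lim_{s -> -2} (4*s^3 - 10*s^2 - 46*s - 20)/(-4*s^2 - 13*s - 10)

14

Direct substitution gives 0/0, so factor. Both numerator and denominator have (s + 2) as a factor.
After cancelling, the expression reduces to (4*s^2 - 18*s - 10)/(-4*s - 5).
Substituting s = -2 gives 14.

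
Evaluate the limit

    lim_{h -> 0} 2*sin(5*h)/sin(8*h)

Substitution gives 0/0.
Divide numerator and denominator by h: sin(5h)/h → 5 and sin(8h)/h → 8, so the limit is 2·5/8 = 5/4.

5/4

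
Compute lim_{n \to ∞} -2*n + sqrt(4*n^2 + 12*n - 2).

3

An ∞ − ∞ form. Rationalising with the conjugate, the difference becomes (12n - 2) / (√(4*n^2 + 12*n - 2) + 2n).
For large n the denominator behaves like 2·2n, so the quotient tends to 12/4 = 3.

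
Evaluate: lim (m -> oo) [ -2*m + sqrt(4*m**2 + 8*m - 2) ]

2

An ∞ − ∞ form. Rationalising with the conjugate, the difference becomes (8m - 2) / (√(4*m^2 + 8*m - 2) + 2m).
For large m the denominator behaves like 2·2m, so the quotient tends to 8/4 = 2.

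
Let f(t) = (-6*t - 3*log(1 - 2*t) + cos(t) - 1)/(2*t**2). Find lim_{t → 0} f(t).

11/4

Substitution gives 0/0; apply L'Hôpital's rule 2 times.
After differentiating numerator and denominator 2 times the quotient is (-cos(t) + 12/(2*t - 1)^2)/(4); at t = 0 this is 11/4.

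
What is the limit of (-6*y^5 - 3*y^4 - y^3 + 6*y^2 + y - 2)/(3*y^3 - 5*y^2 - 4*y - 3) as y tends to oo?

-∞

The numerator has higher degree (5 > 3); the quotient behaves like (-6/(3))·y^2 for large |y|.
As y → +∞ this diverges to -∞.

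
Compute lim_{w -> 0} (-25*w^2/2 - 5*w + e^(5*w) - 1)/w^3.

125/6

Direct substitution gives 0/0.
Apply L'Hôpital: lim (-25*w + 5*e^(5*w) - 5)/(3*w^2), still 0/0.
Apply L'Hôpital: lim (25*e^(5*w) - 25)/(6*w), still 0/0.
After 3 applications of L'Hôpital's rule the quotient is (125*e^(5*w))/(6); substituting w = 0 gives 125/6.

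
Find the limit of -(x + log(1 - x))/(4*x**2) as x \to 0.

Direct substitution gives 0/0.
Apply L'Hôpital: lim (1 - 1/(1 - x))/(-8*x), still 0/0.
After 2 applications of L'Hôpital's rule the quotient is (-1/(1 - x)^2)/(-8); substituting x = 0 gives 1/8.

1/8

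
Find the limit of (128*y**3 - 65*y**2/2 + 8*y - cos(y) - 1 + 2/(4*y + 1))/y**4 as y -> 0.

Substitution gives 0/0; apply L'Hôpital's rule 4 times.
After differentiating numerator and denominator 4 times the quotient is (-cos(y) + 12288/(4*y + 1)^5)/(24); at y = 0 this is 12287/24.

12287/24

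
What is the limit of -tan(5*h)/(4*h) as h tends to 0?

-5/4

Substitution gives 0/0.
Since tan(u)/u → 1 as u → 0, tan(5h)/(5h) → 1 and the limit is 5/(-4) = -5/4.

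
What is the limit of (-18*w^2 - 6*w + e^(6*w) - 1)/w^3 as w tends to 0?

36

Direct substitution gives 0/0.
Apply L'Hôpital: lim (-36*w + 6*e^(6*w) - 6)/(3*w^2), still 0/0.
Apply L'Hôpital: lim (36*e^(6*w) - 36)/(6*w), still 0/0.
After 3 applications of L'Hôpital's rule the quotient is (216*e^(6*w))/(6); substituting w = 0 gives 36.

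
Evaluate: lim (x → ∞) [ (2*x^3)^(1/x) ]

Base → ∞ and exponent → 0: an ∞^0 form.
Take logs: (1/x)·ln(2·x^3) = (ln 2 + 3·ln x)/x → 0.
So the limit is e^0 = 1.

1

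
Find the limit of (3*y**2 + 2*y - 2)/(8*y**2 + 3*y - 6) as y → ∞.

3/8

Numerator and denominator both have degree 2.
Dividing every term by y^2, all lower-order terms vanish and the limit is the ratio of leading coefficients, 3/(8) = 3/8.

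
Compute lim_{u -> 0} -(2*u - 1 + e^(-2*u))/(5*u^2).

Direct substitution gives 0/0.
Apply L'Hôpital: lim (2 - 2*e^(-2*u))/(-10*u), still 0/0.
After 2 applications of L'Hôpital's rule the quotient is (4*e^(-2*u))/(-10); substituting u = 0 gives -2/5.

-2/5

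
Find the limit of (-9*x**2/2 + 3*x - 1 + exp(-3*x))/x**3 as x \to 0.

Direct substitution gives 0/0.
Apply L'Hôpital: lim (-9*x + 3 - 3*e^(-3*x))/(3*x^2), still 0/0.
Apply L'Hôpital: lim (-9 + 9*e^(-3*x))/(6*x), still 0/0.
After 3 applications of L'Hôpital's rule the quotient is (-27*e^(-3*x))/(6); substituting x = 0 gives -9/2.

-9/2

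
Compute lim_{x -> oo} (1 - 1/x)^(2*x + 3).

e^(-2)

The base → 1 and the exponent → ∞: a 1^∞ form.
Take logarithms: (2x + 3)·ln(1 - 1/x). Since ln(1+u) ~ u for small u, this behaves like (2x)·(-1/x) → -2.
So the limit is e^(-2).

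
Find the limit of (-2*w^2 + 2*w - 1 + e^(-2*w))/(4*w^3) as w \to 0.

-1/3

Direct substitution gives 0/0.
Apply L'Hôpital: lim (-4*w + 2 - 2*e^(-2*w))/(12*w^2), still 0/0.
Apply L'Hôpital: lim (-4 + 4*e^(-2*w))/(24*w), still 0/0.
After 3 applications of L'Hôpital's rule the quotient is (-8*e^(-2*w))/(24); substituting w = 0 gives -1/3.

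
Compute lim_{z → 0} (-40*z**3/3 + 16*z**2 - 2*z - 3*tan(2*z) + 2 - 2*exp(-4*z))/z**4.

-64/3

Substitution gives 0/0 (the numerator vanishes to order 4).
Expand each term to order z^4: the coefficient of z^4 in -2·e^(-4z) is -64/3 and in -3·tan(2z) is 0.
Lower-order terms cancel with the polynomial part, so the numerator is (-64/3)·z^4 + o(z^4), and the limit is (-64/3)/(1) = -64/3.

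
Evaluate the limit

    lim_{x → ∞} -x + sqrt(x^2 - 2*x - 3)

An ∞ − ∞ form. Rationalising with the conjugate, the difference becomes (-2x - 3) / (√(x^2 - 2*x - 3) + x).
For large x the denominator behaves like 2·x, so the quotient tends to -2/2 = -1.

-1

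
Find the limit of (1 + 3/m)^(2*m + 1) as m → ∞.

e^(6)

Let L be the limit and take ln: ln L = lim (2m + 1)·ln(1 + 3/m) = lim (2m + 1)·(3/m + O(1/m²)) = 6.
Hence L = e^(6).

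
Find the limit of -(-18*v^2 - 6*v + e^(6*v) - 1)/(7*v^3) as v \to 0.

-36/7

Direct substitution gives 0/0.
Apply L'Hôpital: lim (-36*v + 6*e^(6*v) - 6)/(-21*v^2), still 0/0.
Apply L'Hôpital: lim (36*e^(6*v) - 36)/(-42*v), still 0/0.
After 3 applications of L'Hôpital's rule the quotient is (216*e^(6*v))/(-42); substituting v = 0 gives -36/7.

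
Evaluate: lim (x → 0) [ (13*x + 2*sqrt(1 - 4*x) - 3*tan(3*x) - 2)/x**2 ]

Substitution gives 0/0 (the numerator vanishes to order 2).
Expand each term to order x^2: the coefficient of x^2 in 2·√(1 - 4x) is -4 and in -3·tan(3x) is 0.
Lower-order terms cancel with the polynomial part, so the numerator is (-4)·x^2 + o(x^2), and the limit is (-4)/(1) = -4.

-4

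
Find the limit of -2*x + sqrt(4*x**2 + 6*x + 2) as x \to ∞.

This has the form ∞ − ∞. Multiply and divide by the conjugate √(4*x^2 + 6*x + 2) + 2x.
That gives (6x + 2) / (√(4*x^2 + 6*x + 2) + 2x).
Divide numerator and denominator by x: the limit is 6/(2·2) = 3/2.

3/2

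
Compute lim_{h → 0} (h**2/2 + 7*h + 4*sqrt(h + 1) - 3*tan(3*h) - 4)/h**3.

Substitution gives 0/0; apply L'Hôpital's rule 3 times.
After differentiating numerator and denominator 3 times the quotient is (3*(432*(h + 1)^(5/2)*(cos(6*h) - 2)/(cos(6*h) + 1)^2 + 1)/(2*(h + 1)^(5/2)))/(6); at h = 0 this is -107/4.

-107/4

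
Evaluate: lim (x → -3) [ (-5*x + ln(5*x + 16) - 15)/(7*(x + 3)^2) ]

-25/14

Direct substitution gives 0/0.
Apply L'Hôpital: lim (-5 + 5/(5*x + 16))/(14*x + 42), still 0/0.
After 2 applications of L'Hôpital's rule the quotient is (-25/(5*x + 16)^2)/(14); substituting x = -3 gives -25/14.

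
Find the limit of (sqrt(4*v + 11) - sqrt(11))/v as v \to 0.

A 0/0 form; rationalise with √(11 + 4v) + √11. This collapses the numerator to 4v, leaving 4/(√(11 + 4v) + √11) → 4/(2√11) = 2*√(11)/11.

2*√(11)/11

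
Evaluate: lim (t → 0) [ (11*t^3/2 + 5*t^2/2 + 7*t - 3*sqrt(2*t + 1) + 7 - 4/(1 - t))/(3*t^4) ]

-17/24

Substitution gives 0/0 (the numerator vanishes to order 4).
Expand each term to order t^4: the coefficient of t^4 in -4·1/(1 - t) is -4 and in -3·√(1 + 2t) is 15/8.
Lower-order terms cancel with the polynomial part, so the numerator is (-17/8)·t^4 + o(t^4), and the limit is (-17/8)/(3) = -17/24.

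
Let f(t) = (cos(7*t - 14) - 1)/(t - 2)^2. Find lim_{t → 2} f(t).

Direct substitution gives 0/0.
Apply L'Hôpital: lim (-7*sin(7*t - 14))/(2*t - 4), still 0/0.
After 2 applications of L'Hôpital's rule the quotient is (-49*cos(7*t - 14))/(2); substituting t = 2 gives -49/2.

-49/2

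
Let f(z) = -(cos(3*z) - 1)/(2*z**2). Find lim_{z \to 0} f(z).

Direct substitution gives 0/0.
Apply L'Hôpital: lim (-3*sin(3*z))/(-4*z), still 0/0.
After 2 applications of L'Hôpital's rule the quotient is (-9*cos(3*z))/(-4); substituting z = 0 gives 9/4.

9/4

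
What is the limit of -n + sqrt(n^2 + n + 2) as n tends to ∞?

1/2

This has the form ∞ − ∞. Multiply and divide by the conjugate √(n^2 + n + 2) + n.
That gives (n + 2) / (√(n^2 + n + 2) + n).
Divide numerator and denominator by n: the limit is 1/(2·1) = 1/2.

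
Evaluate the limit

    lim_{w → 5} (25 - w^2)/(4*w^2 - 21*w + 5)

-10/19

At w = 5 both the top and bottom vanish — a removable singularity. Factoring out (w - 5) from each leaves (-w - 5)/(4*w - 1), which at w = 5 equals -10/19.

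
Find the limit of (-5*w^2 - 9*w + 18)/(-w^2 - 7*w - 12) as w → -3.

-21

Since w = -3 makes numerator and denominator zero, (w + 3) divides both.
Cancelling it gives (6 - 5*w)/(-w - 4); now plug in w = -3 to get -21.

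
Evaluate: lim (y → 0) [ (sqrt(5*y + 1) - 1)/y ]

A 0/0 form; rationalise with √(1 + 5y) + √1. This collapses the numerator to 5y, leaving 5/(√(1 + 5y) + √1) → 5/(2√1) = 5/2.

5/2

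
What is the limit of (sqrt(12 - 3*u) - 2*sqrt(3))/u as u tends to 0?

-√(3)/4

Substitution gives 0/0. Multiply numerator and denominator by the conjugate √(12 - 3u) + √12.
The numerator becomes (12 - 3u) − 12 = -3u, so the expression simplifies to -3/(√(12 - 3u) + √12).
Letting u → 0 gives -3/(2√12) = -√(3)/4.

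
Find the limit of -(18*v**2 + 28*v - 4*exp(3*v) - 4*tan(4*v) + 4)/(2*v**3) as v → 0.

Substitution gives 0/0 (the numerator vanishes to order 3).
Expand each term to order v^3: the coefficient of v^3 in -4·e^(3v) is -18 and in -4·tan(4v) is -256/3.
Lower-order terms cancel with the polynomial part, so the numerator is (-310/3)·v^3 + o(v^3), and the limit is (-310/3)/(-2) = 155/3.

155/3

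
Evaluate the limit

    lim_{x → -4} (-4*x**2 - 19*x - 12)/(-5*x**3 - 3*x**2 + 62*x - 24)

-13/154

Since x = -4 makes numerator and denominator zero, (x + 4) divides both.
Cancelling it gives (-4*x - 3)/(-5*x^2 + 17*x - 6); now plug in x = -4 to get -13/154.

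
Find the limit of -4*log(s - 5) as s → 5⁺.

As s → 5⁺, s - 5 → 0⁺ and ln(s - 5) → −∞.
Multiplying by -4 gives ∞.

∞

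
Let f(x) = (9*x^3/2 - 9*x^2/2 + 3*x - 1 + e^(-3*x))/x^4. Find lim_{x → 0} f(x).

Direct substitution gives 0/0.
Apply L'Hôpital: lim (27*x^2/2 - 9*x + 3 - 3*e^(-3*x))/(4*x^3), still 0/0.
Apply L'Hôpital: lim (27*x - 9 + 9*e^(-3*x))/(12*x^2), still 0/0.
Apply L'Hôpital: lim (27 - 27*e^(-3*x))/(24*x), still 0/0.
After 4 applications of L'Hôpital's rule the quotient is (81*e^(-3*x))/(24); substituting x = 0 gives 27/8.

27/8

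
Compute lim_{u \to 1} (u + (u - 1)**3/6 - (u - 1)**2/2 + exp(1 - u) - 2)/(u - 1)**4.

Direct substitution gives 0/0.
Apply L'Hôpital: lim (-u + (u - 1)^2/2 - e^(1 - u) + 2)/(4*(u - 1)^3), still 0/0.
Apply L'Hôpital: lim (u + e^(1 - u) - 2)/(12*(u - 1)^2), still 0/0.
Apply L'Hôpital: lim (1 - e^(1 - u))/(24*u - 24), still 0/0.
After 4 applications of L'Hôpital's rule the quotient is (e^(1 - u))/(24); substituting u = 1 gives 1/24.

1/24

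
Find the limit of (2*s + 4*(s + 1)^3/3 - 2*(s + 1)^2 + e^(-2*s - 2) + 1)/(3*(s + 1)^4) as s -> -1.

Direct substitution gives 0/0.
Apply L'Hôpital: lim (-4*s + 4*(s + 1)^2 - 2*e^(-2*s - 2) - 2)/(12*(s + 1)^3), still 0/0.
Apply L'Hôpital: lim (8*s + 4*e^(-2*s - 2) + 4)/(36*(s + 1)^2), still 0/0.
Apply L'Hôpital: lim (8 - 8*e^(-2*s - 2))/(72*s + 72), still 0/0.
After 4 applications of L'Hôpital's rule the quotient is (16*e^(-2*s - 2))/(72); substituting s = -1 gives 2/9.

2/9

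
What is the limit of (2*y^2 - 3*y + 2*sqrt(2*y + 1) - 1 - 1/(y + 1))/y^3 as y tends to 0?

Substitution gives 0/0 (the numerator vanishes to order 3).
Expand each term to order y^3: the coefficient of y^3 in −1/(1 + y) is 1 and in 2·√(1 + 2y) is 1.
Lower-order terms cancel with the polynomial part, so the numerator is (2)·y^3 + o(y^3), and the limit is (2)/(1) = 2.

2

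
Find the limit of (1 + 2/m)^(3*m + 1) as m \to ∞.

Let L be the limit and take ln: ln L = lim (3m + 1)·ln(1 + 2/m) = lim (3m + 1)·(2/m + O(1/m²)) = 6.
Hence L = e^(6).

e^(6)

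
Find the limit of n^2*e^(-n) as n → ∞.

0

Write as n^2/e^{1n}, an ∞/∞ form.
Exponential growth dominates any polynomial, so repeated L'Hôpital (or the standard result) gives 0.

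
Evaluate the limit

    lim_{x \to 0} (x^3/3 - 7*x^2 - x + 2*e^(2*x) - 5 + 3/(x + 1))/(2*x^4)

13/6

Substitution gives 0/0 (the numerator vanishes to order 4).
Expand each term to order x^4: the coefficient of x^4 in 3·1/(1 + x) is 3 and in 2·e^(2x) is 4/3.
Lower-order terms cancel with the polynomial part, so the numerator is (13/3)·x^4 + o(x^4), and the limit is (13/3)/(2) = 13/6.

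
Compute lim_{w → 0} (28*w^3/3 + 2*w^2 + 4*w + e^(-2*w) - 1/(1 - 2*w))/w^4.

-46/3

Substitution gives 0/0 (the numerator vanishes to order 4).
Expand each term to order w^4: the coefficient of w^4 in e^(-2w) is 2/3 and in −1/(1 - 2w) is -16.
Lower-order terms cancel with the polynomial part, so the numerator is (-46/3)·w^4 + o(w^4), and the limit is (-46/3)/(1) = -46/3.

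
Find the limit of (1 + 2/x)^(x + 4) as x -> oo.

e^(2)

The base → 1 and the exponent → ∞: a 1^∞ form.
Take logarithms: (x + 4)·ln(1 + 2/x). Since ln(1+u) ~ u for small u, this behaves like (x)·(2/x) → 2.
So the limit is e^(2).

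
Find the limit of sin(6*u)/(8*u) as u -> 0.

Substitution gives 0/0.
Write it as (6/8)·sin(6u)/(6u); since sin(θ)/θ → 1, the limit is 3/4.

3/4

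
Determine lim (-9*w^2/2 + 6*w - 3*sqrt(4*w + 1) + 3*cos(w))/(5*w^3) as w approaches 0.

Substitution gives 0/0; apply L'Hôpital's rule 3 times.
After differentiating numerator and denominator 3 times the quotient is (3*sin(w) - 72/(4*w + 1)^(5/2))/(30); at w = 0 this is -12/5.

-12/5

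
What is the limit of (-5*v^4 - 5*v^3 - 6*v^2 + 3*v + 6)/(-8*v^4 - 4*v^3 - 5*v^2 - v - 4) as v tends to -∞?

Numerator and denominator both have degree 4.
Dividing every term by v^4, all lower-order terms vanish and the limit is the ratio of leading coefficients, -5/(-8) = 5/8.

5/8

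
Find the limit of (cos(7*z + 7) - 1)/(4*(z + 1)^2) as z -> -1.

-49/8

Direct substitution gives 0/0.
Apply L'Hôpital: lim (-7*sin(7*z + 7))/(8*z + 8), still 0/0.
After 2 applications of L'Hôpital's rule the quotient is (-49*cos(7*z + 7))/(8); substituting z = -1 gives -49/8.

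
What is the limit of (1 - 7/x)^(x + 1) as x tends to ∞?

The base → 1 and the exponent → ∞: a 1^∞ form.
Take logarithms: (x + 1)·ln(1 - 7/x). Since ln(1+u) ~ u for small u, this behaves like (x)·(-7/x) → -7.
So the limit is e^(-7).

e^(-7)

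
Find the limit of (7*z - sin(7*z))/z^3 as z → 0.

343/6

Direct substitution gives 0/0.
Apply L'Hôpital: lim (7 - 7*cos(7*z))/(3*z^2), still 0/0.
Apply L'Hôpital: lim (49*sin(7*z))/(6*z), still 0/0.
After 3 applications of L'Hôpital's rule the quotient is (343*cos(7*z))/(6); substituting z = 0 gives 343/6.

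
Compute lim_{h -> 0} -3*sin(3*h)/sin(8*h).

Substitution gives 0/0.
Divide numerator and denominator by h: sin(3h)/h → 3 and sin(8h)/h → 8, so the limit is -3·3/8 = -9/8.

-9/8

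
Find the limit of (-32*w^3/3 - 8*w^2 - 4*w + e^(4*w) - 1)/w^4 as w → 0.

Direct substitution gives 0/0.
Apply L'Hôpital: lim (-32*w^2 - 16*w + 4*e^(4*w) - 4)/(4*w^3), still 0/0.
Apply L'Hôpital: lim (-64*w + 16*e^(4*w) - 16)/(12*w^2), still 0/0.
Apply L'Hôpital: lim (64*e^(4*w) - 64)/(24*w), still 0/0.
After 4 applications of L'Hôpital's rule the quotient is (256*e^(4*w))/(24); substituting w = 0 gives 32/3.

32/3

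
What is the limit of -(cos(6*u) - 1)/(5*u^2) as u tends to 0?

18/5

Direct substitution gives 0/0.
Apply L'Hôpital: lim (-6*sin(6*u))/(-10*u), still 0/0.
After 2 applications of L'Hôpital's rule the quotient is (-36*cos(6*u))/(-10); substituting u = 0 gives 18/5.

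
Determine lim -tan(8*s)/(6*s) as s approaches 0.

Substitution gives 0/0.
Since tan(u)/u → 1 as u → 0, tan(8s)/(8s) → 1 and the limit is 8/(-6) = -4/3.

-4/3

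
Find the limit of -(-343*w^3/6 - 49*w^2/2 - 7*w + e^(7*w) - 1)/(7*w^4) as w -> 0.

Direct substitution gives 0/0.
Apply L'Hôpital: lim (-343*w^2/2 - 49*w + 7*e^(7*w) - 7)/(-28*w^3), still 0/0.
Apply L'Hôpital: lim (-343*w + 49*e^(7*w) - 49)/(-84*w^2), still 0/0.
Apply L'Hôpital: lim (343*e^(7*w) - 343)/(-168*w), still 0/0.
After 4 applications of L'Hôpital's rule the quotient is (2401*e^(7*w))/(-168); substituting w = 0 gives -343/24.

-343/24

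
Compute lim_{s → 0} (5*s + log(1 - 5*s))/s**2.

Direct substitution gives 0/0.
Apply L'Hôpital: lim (5 - 5/(1 - 5*s))/(2*s), still 0/0.
After 2 applications of L'Hôpital's rule the quotient is (-25/(1 - 5*s)^2)/(2); substituting s = 0 gives -25/2.

-25/2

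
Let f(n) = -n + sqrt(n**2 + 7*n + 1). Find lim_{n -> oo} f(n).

7/2

An ∞ − ∞ form. Rationalising with the conjugate, the difference becomes (7n + 1) / (√(n^2 + 7*n + 1) + n).
For large n the denominator behaves like 2·n, so the quotient tends to 7/2 = 7/2.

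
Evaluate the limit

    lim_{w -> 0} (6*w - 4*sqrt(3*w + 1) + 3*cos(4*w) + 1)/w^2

-39/2

Substitution gives 0/0; apply L'Hôpital's rule 2 times.
After differentiating numerator and denominator 2 times the quotient is (-48*cos(4*w) + 9/(3*w + 1)^(3/2))/(2); at w = 0 this is -39/2.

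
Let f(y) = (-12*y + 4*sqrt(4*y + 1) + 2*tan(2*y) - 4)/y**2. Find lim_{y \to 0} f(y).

-8

Substitution gives 0/0; apply L'Hôpital's rule 2 times.
After differentiating numerator and denominator 2 times the quotient is (16*tan(2*y)/cos(2*y)^2 - 16/(4*y + 1)^(3/2))/(2); at y = 0 this is -8.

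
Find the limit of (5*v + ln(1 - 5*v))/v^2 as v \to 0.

-25/2

Direct substitution gives 0/0.
Apply L'Hôpital: lim (5 - 5/(1 - 5*v))/(2*v), still 0/0.
After 2 applications of L'Hôpital's rule the quotient is (-25/(1 - 5*v)^2)/(2); substituting v = 0 gives -25/2.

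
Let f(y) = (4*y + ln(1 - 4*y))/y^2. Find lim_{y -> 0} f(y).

Direct substitution gives 0/0.
Apply L'Hôpital: lim (4 - 4/(1 - 4*y))/(2*y), still 0/0.
After 2 applications of L'Hôpital's rule the quotient is (-16/(1 - 4*y)^2)/(2); substituting y = 0 gives -8.

-8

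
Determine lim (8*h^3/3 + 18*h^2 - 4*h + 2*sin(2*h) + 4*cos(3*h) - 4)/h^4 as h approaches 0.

Substitution gives 0/0; apply L'Hôpital's rule 4 times.
After differentiating numerator and denominator 4 times the quotient is (32*sin(2*h) + 324*cos(3*h))/(24); at h = 0 this is 27/2.

27/2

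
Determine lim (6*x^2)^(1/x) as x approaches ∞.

Base → ∞ and exponent → 0: an ∞^0 form.
Take logs: (1/x)·ln(6·x^2) = (ln 6 + 2·ln x)/x → 0.
So the limit is e^0 = 1.

1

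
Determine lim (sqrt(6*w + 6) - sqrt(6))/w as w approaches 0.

√(6)/2

Substitution gives 0/0. Multiply numerator and denominator by the conjugate √(6 + 6w) + √6.
The numerator becomes (6 + 6w) − 6 = 6w, so the expression simplifies to 6/(√(6 + 6w) + √6).
Letting w → 0 gives 6/(2√6) = √(6)/2.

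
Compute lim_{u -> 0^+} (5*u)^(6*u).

1

Base → 0⁺ and exponent → 0⁺: a 0^0 form.
Take logs: 6u·ln(5u). This is 0·(−∞); rewriting as ln(5u)/(1/(6u)) and applying L'Hôpital gives 0.
Hence the limit is e^0 = 1.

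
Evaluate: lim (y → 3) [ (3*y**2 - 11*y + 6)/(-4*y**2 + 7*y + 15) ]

-7/17

At y = 3 both the top and bottom vanish — a removable singularity. Factoring out (y - 3) from each leaves (3*y - 2)/(-4*y - 5), which at y = 3 equals -7/17.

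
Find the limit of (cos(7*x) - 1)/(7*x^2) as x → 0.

-7/2

Direct substitution gives 0/0.
Apply L'Hôpital: lim (-7*sin(7*x))/(14*x), still 0/0.
After 2 applications of L'Hôpital's rule the quotient is (-49*cos(7*x))/(14); substituting x = 0 gives -7/2.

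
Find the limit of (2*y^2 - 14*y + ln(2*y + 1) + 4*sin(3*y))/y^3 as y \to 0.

Substitution gives 0/0 (the numerator vanishes to order 3).
Expand each term to order y^3: the coefficient of y^3 in ln(1 + 2y) is 8/3 and in 4·sin(3y) is -18.
Lower-order terms cancel with the polynomial part, so the numerator is (-46/3)·y^3 + o(y^3), and the limit is (-46/3)/(1) = -46/3.

-46/3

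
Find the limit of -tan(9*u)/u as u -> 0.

Substitution gives 0/0.
Since tan(θ)/θ → 1 as θ → 0, tan(9u)/(9u) → 1 and the limit is 9/(-1) = -9.

-9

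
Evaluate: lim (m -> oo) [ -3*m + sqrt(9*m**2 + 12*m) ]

This has the form ∞ − ∞. Multiply and divide by the conjugate √(9*m^2 + 12*m) + 3m.
That gives (12m) / (√(9*m^2 + 12*m) + 3m).
Divide numerator and denominator by m: the limit is 12/(2·3) = 2.

2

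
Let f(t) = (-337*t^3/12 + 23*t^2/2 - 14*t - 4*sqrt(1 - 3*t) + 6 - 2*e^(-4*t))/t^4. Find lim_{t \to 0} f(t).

Substitution gives 0/0 (the numerator vanishes to order 4).
Expand each term to order t^4: the coefficient of t^4 in -4·√(1 - 3t) is 405/32 and in -2·e^(-4t) is -64/3.
Lower-order terms cancel with the polynomial part, so the numerator is (-833/96)·t^4 + o(t^4), and the limit is (-833/96)/(1) = -833/96.

-833/96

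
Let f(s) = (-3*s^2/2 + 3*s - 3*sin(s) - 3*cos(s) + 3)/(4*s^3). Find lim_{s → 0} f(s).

Substitution gives 0/0 (the numerator vanishes to order 3).
Expand each term to order s^3: the coefficient of s^3 in -3·cos(s) is 0 and in -3·sin(s) is 1/2.
Lower-order terms cancel with the polynomial part, so the numerator is (1/2)·s^3 + o(s^3), and the limit is (1/2)/(4) = 1/8.

1/8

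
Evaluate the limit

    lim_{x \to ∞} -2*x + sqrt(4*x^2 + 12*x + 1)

This has the form ∞ − ∞. Multiply and divide by the conjugate √(4*x^2 + 12*x + 1) + 2x.
That gives (12x + 1) / (√(4*x^2 + 12*x + 1) + 2x).
Divide numerator and denominator by x: the limit is 12/(2·2) = 3.

3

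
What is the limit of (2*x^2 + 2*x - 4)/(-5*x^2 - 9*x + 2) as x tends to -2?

-6/11

Since x = -2 makes numerator and denominator zero, (x + 2) divides both.
Cancelling it gives (2*x - 2)/(1 - 5*x); now plug in x = -2 to get -6/11.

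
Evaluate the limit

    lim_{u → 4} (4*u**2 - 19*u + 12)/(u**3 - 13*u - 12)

At u = 4 both the top and bottom vanish — a removable singularity. Factoring out (u - 4) from each leaves (4*u - 3)/(u^2 + 4*u + 3), which at u = 4 equals 13/35.

13/35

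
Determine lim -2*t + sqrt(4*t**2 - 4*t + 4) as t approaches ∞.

-1

An ∞ − ∞ form. Rationalising with the conjugate, the difference becomes (-4t + 4) / (√(4*t^2 - 4*t + 4) + 2t).
For large t the denominator behaves like 2·2t, so the quotient tends to -4/4 = -1.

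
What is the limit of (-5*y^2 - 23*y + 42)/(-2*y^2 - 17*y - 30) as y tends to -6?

37/7

Since y = -6 makes numerator and denominator zero, (y + 6) divides both.
Cancelling it gives (7 - 5*y)/(-2*y - 5); now plug in y = -6 to get 37/7.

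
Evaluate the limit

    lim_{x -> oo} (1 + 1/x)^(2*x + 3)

e^(2)

Write it as [(1 + 1/x)^x]^(2) · (1 + 1/x)^(3). The bracketed term tends to e^(1) and the second factor to 1, so the limit is e^(2).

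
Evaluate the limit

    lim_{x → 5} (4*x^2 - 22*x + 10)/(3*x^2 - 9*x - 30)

6/7

Direct substitution gives 0/0, so factor. Both numerator and denominator have (x - 5) as a factor.
After cancelling, the expression reduces to (4*x - 2)/(3*x + 6).
Substituting x = 5 gives 6/7.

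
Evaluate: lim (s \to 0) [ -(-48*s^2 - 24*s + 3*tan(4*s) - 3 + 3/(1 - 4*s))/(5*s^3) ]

-256/5

Substitution gives 0/0 (the numerator vanishes to order 3).
Expand each term to order s^3: the coefficient of s^3 in 3·tan(4s) is 64 and in 3·1/(1 - 4s) is 192.
Lower-order terms cancel with the polynomial part, so the numerator is (256)·s^3 + o(s^3), and the limit is (256)/(-5) = -256/5.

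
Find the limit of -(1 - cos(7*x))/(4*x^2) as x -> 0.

Substitution gives 0/0.
Use (1 − cos u)/u² → 1/2 with u = 7x: the limit is 7²/(2·(-4)) = -49/8.

-49/8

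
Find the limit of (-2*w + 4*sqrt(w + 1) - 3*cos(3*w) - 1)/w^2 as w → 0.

Substitution gives 0/0; apply L'Hôpital's rule 2 times.
After differentiating numerator and denominator 2 times the quotient is (27*cos(3*w) - 1/(w + 1)^(3/2))/(2); at w = 0 this is 13.

13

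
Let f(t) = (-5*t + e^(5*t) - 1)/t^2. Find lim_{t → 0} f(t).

25/2

Direct substitution gives 0/0.
Apply L'Hôpital: lim (5*e^(5*t) - 5)/(2*t), still 0/0.
After 2 applications of L'Hôpital's rule the quotient is (25*e^(5*t))/(2); substituting t = 0 gives 25/2.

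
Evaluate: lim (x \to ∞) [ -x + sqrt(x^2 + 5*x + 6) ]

5/2

This has the form ∞ − ∞. Multiply and divide by the conjugate √(x^2 + 5*x + 6) + x.
That gives (5x + 6) / (√(x^2 + 5*x + 6) + x).
Divide numerator and denominator by x: the limit is 5/(2·1) = 5/2.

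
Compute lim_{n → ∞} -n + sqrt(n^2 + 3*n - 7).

3/2

This has the form ∞ − ∞. Multiply and divide by the conjugate √(n^2 + 3*n - 7) + n.
That gives (3n - 7) / (√(n^2 + 3*n - 7) + n).
Divide numerator and denominator by n: the limit is 3/(2·1) = 3/2.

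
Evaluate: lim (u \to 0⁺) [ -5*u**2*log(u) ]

This is a 0·(−∞) form. Rewrite as -5·ln(u) / u^(−2) and apply L'Hôpital:
the derivative quotient is -5·(1/u) / (−2·u^(−3)) = (5/2)·u^2 → 0.

0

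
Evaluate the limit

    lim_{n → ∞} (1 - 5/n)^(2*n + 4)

Write it as [(1 - 5/n)^n]^(2) · (1 - 5/n)^(4). The bracketed term tends to e^(-5) and the second factor to 1, so the limit is e^(-10).

e^(-10)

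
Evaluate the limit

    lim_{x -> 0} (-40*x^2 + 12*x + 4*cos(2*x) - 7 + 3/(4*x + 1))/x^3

Substitution gives 0/0 (the numerator vanishes to order 3).
Expand each term to order x^3: the coefficient of x^3 in 3·1/(1 + 4x) is -192 and in 4·cos(2x) is 0.
Lower-order terms cancel with the polynomial part, so the numerator is (-192)·x^3 + o(x^3), and the limit is (-192)/(1) = -192.

-192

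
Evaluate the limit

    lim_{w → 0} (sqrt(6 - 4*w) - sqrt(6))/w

A 0/0 form; rationalise with √(6 - 4w) + √6. This collapses the numerator to -4w, leaving -4/(√(6 - 4w) + √6) → -4/(2√6) = -√(6)/3.

-√(6)/3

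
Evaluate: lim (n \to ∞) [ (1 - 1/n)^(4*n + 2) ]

The base → 1 and the exponent → ∞: a 1^∞ form.
Take logarithms: (4n + 2)·ln(1 - 1/n). Since ln(1+u) ~ u for small u, this behaves like (4n)·(-1/n) → -4.
So the limit is e^(-4).

e^(-4)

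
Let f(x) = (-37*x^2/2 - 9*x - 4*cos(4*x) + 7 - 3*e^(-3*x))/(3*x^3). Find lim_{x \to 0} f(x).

9/2

Substitution gives 0/0 (the numerator vanishes to order 3).
Expand each term to order x^3: the coefficient of x^3 in -4·cos(4x) is 0 and in -3·e^(-3x) is 27/2.
Lower-order terms cancel with the polynomial part, so the numerator is (27/2)·x^3 + o(x^3), and the limit is (27/2)/(3) = 9/2.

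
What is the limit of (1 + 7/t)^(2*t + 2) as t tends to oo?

e^(14)

Write it as [(1 + 7/t)^t]^(2) · (1 + 7/t)^(2). The bracketed term tends to e^(7) and the second factor to 1, so the limit is e^(14).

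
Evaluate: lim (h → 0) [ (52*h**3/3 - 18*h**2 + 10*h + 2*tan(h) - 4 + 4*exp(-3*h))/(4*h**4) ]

27/8

Substitution gives 0/0 (the numerator vanishes to order 4).
Expand each term to order h^4: the coefficient of h^4 in 2·tan(h) is 0 and in 4·e^(-3h) is 27/2.
Lower-order terms cancel with the polynomial part, so the numerator is (27/2)·h^4 + o(h^4), and the limit is (27/2)/(4) = 27/8.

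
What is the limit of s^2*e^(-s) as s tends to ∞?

Write as s^2/e^{1s}, an ∞/∞ form.
Exponential growth dominates any polynomial, so repeated L'Hôpital (or the standard result) gives 0.

0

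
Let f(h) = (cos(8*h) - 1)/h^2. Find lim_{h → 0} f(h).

-32

Direct substitution gives 0/0.
Apply L'Hôpital: lim (-8*sin(8*h))/(2*h), still 0/0.
After 2 applications of L'Hôpital's rule the quotient is (-64*cos(8*h))/(2); substituting h = 0 gives -32.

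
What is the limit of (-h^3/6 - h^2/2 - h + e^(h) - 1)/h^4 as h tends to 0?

Direct substitution gives 0/0.
Apply L'Hôpital: lim (-h^2/2 - h + e^(h) - 1)/(4*h^3), still 0/0.
Apply L'Hôpital: lim (-h + e^(h) - 1)/(12*h^2), still 0/0.
Apply L'Hôpital: lim (e^(h) - 1)/(24*h), still 0/0.
After 4 applications of L'Hôpital's rule the quotient is (e^(h))/(24); substituting h = 0 gives 1/24.

1/24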